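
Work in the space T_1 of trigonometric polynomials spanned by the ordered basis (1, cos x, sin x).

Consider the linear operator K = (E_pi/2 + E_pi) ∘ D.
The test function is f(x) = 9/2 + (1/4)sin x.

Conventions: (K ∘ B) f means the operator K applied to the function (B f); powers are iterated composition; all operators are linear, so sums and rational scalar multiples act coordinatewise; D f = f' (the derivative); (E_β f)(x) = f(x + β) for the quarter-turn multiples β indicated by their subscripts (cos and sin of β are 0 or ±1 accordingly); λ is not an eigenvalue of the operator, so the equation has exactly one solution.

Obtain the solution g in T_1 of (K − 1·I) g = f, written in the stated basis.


g(x) = -9/2 + (1/20)cos x - (1/10)sin x

write g with unknown coordinates in the stated basis and equate coefficients in (K − 1·I) g = f
solving from the highest basis element down gives g = -9/2 + (1/20)cos x - (1/10)sin x
check: K g = (1/20)cos x + (3/20)sin x
so K g − 1·g = 9/2 + (1/4)sin x = f ✓


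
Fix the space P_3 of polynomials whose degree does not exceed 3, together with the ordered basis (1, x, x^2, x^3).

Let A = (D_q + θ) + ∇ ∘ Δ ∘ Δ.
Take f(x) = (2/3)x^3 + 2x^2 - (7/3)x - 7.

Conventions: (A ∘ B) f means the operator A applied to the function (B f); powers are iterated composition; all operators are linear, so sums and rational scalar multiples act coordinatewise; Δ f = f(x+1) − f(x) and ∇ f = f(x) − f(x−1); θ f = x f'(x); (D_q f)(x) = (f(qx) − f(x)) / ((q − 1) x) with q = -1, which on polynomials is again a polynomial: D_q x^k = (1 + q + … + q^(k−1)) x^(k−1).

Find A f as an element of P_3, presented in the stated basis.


D_q f = (2/3)x^2 - 7/3
θ f = 2x^3 + 4x^2 - (7/3)x
(D_q + θ) f = 2x^3 + (14/3)x^2 - (7/3)x - 7/3
Δ f = 2x^2 + 6x + 1/3
Δ Δ f = 4x + 8
∇ Δ Δ f = 4
((D_q + θ) + ∇ ∘ Δ ∘ Δ) f = 2x^3 + (14/3)x^2 - (7/3)x + 5/3

the result is g(x) = 2x^3 + (14/3)x^2 - (7/3)x + 5/3


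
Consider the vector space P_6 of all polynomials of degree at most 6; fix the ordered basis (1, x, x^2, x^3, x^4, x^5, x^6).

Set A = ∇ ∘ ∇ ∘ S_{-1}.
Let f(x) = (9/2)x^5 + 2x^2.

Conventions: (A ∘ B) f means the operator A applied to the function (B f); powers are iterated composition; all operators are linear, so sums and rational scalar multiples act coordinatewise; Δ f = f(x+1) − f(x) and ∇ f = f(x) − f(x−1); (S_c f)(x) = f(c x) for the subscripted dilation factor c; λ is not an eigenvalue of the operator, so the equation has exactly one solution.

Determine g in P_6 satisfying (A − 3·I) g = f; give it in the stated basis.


write g with unknown coordinates in the stated basis and equate coefficients in (A − 3·I) g = f
solving from the highest basis element down gives g = -(3/2)x^5 + 10x^3 - (92/3)x^2 + 15x - 139/9
check: A g = 30x^3 - 90x^2 + 45x - 139/3
so A g − 3·g = (9/2)x^5 + 2x^2 = f ✓

the result is g(x) = -(3/2)x^5 + 10x^3 - (92/3)x^2 + 15x - 139/9


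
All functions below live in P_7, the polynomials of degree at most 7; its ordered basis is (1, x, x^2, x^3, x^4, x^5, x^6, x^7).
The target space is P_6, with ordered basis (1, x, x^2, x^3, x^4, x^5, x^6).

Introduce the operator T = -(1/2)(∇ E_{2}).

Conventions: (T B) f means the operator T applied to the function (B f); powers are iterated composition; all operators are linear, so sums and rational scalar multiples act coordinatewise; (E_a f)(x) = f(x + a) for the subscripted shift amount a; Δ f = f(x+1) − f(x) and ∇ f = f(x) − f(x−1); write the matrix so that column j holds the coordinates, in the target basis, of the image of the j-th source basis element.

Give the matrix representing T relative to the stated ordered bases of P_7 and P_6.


the matrix is [[0, -1/2, -3/2, -7/2, -15/2, -31/2, -63/2, -127/2]; [0, 0, -1, -9/2, -14, -75/2, -93, -441/2]; [0, 0, 0, -3/2, -9, -35, -225/2, -651/2]; [0, 0, 0, 0, -2, -15, -70, -525/2]; [0, 0, 0, 0, 0, -5/2, -45/2, -245/2]; [0, 0, 0, 0, 0, 0, -3, -63/2]; [0, 0, 0, 0, 0, 0, 0, -7/2]] (rows listed top to bottom)

image of 1: 0
image of x: -1/2
image of x^2: -x - 3/2
image of x^3: -(3/2)x^2 - (9/2)x - 7/2
image of x^4: -2x^3 - 9x^2 - 14x - 15/2
image of x^5: -(5/2)x^4 - 15x^3 - 35x^2 - (75/2)x - 31/2
image of x^6: -3x^5 - (45/2)x^4 - 70x^3 - (225/2)x^2 - 93x - 63/2
image of x^7: -(7/2)x^6 - (63/2)x^5 - (245/2)x^4 - (525/2)x^3 - (651/2)x^2 - (441/2)x - 127/2
each image's coordinates form column j of the matrix


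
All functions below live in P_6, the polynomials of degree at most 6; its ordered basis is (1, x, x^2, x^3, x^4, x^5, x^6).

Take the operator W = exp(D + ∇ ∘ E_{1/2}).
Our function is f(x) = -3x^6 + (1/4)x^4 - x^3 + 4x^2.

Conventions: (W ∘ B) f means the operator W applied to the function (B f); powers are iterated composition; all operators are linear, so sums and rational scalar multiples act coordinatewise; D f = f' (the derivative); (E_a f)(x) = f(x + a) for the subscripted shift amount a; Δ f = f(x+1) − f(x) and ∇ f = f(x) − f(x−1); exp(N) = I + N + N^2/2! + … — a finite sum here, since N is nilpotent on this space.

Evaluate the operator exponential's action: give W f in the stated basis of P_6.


order-1 term: -36x^5 - 13x^3 - 6x^2 + (121/8)x - 1/4
order-2 term: -180x^4 - 84x^2 - 12x + 99/8
order-3 term: -480x^3 - 172x - 8
order-4 term: -720x^2 - 116
order-5 term: -576x
order-6 term: -192
the series for exp(D + ∇ ∘ E_{1/2}) f terminates at order 6
exp(D + ∇ ∘ E_{1/2}) f = -3x^6 - 36x^5 - (719/4)x^4 - 494x^3 - 806x^2 - (5959/8)x - 2431/8

the result is g(x) = -3x^6 - 36x^5 - (719/4)x^4 - 494x^3 - 806x^2 - (5959/8)x - 2431/8


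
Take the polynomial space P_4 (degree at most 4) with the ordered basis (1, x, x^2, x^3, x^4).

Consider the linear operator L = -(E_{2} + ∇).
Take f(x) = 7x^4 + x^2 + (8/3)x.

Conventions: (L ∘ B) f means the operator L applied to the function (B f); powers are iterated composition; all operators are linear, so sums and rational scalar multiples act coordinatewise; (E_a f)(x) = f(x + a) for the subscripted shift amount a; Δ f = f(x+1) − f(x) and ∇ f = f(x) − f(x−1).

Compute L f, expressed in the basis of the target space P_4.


E_{2} f = 7x^4 + 56x^3 + 169x^2 + (692/3)x + 364/3
∇ f = 28x^3 - 42x^2 + 30x - 16/3
(E_{2} + ∇) f = 7x^4 + 84x^3 + 127x^2 + (782/3)x + 116
(-(E_{2} + ∇)) f = -7x^4 - 84x^3 - 127x^2 - (782/3)x - 116

the image equals g(x) = -7x^4 - 84x^3 - 127x^2 - (782/3)x - 116


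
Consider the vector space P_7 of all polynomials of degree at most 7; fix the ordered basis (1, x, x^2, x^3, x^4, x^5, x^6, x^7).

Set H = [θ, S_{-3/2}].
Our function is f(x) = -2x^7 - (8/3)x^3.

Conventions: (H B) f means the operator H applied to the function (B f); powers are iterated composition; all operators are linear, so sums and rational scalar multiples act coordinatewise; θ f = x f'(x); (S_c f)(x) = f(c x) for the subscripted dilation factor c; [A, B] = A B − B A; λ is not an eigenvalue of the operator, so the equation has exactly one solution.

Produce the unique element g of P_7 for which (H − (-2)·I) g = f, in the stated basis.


write g with unknown coordinates in the stated basis and equate coefficients in (H − (-2)·I) g = f
solving from the highest basis element down gives g = -x^7 - (4/3)x^3
check: H g = 0
so H g − (-2)·g = -2x^7 - (8/3)x^3 = f ✓

the image equals g(x) = -x^7 - (4/3)x^3


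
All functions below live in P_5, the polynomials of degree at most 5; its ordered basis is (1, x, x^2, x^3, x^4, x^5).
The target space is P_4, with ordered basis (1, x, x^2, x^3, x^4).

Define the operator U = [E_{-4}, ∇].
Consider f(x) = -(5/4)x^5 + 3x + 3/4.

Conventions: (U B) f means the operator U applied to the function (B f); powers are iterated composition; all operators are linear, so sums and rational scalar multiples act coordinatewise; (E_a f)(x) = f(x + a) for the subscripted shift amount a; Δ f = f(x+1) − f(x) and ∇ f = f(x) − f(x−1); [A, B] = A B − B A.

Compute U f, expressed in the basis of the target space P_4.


∇ f = -(25/4)x^4 + (25/2)x^3 - (25/2)x^2 + (25/4)x + 7/4
E_{-4} ∇ f = -(25/4)x^4 + (225/2)x^3 - (1525/2)x^2 + (9225/4)x - 10493/4
E_{-4} f = -(5/4)x^5 + 25x^4 - 200x^3 + 800x^2 - 1597x + 5075/4
∇ E_{-4} f = -(25/4)x^4 + (225/2)x^3 - (1525/2)x^2 + (9225/4)x - 10493/4
[E_{-4}, ∇] f = 0

the image equals g(x) = 0


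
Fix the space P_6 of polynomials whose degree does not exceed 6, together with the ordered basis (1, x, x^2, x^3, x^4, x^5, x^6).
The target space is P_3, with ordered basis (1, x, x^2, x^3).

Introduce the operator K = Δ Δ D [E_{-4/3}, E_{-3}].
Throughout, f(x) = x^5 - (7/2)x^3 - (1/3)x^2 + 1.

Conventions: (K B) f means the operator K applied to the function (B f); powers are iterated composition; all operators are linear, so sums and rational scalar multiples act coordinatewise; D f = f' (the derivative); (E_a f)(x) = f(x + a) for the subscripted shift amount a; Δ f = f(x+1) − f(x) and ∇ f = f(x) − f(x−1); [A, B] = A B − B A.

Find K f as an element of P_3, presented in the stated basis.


E_{-3} f = x^5 - 15x^4 + (173/2)x^3 - (1433/6)x^2 + (625/2)x - 301/2
E_{-4/3} E_{-3} f = x^5 - (65/3)x^4 + (3317/18)x^3 - (41501/54)x^2 + (254137/162)x - 606731/486
E_{-4/3} f = x^5 - (20/3)x^4 + (257/18)x^3 - (271/27)x^2 - (160/81)x + 1091/243
E_{-3} E_{-4/3} f = x^5 - (65/3)x^4 + (3317/18)x^3 - (41501/54)x^2 + (254137/162)x - 606731/486
[E_{-4/3}, E_{-3}] f = 0
D [E_{-4/3}, E_{-3}] f = 0
Δ D [E_{-4/3}, E_{-3}] f = 0
Δ Δ D [E_{-4/3}, E_{-3}] f = 0

the image equals g(x) = 0


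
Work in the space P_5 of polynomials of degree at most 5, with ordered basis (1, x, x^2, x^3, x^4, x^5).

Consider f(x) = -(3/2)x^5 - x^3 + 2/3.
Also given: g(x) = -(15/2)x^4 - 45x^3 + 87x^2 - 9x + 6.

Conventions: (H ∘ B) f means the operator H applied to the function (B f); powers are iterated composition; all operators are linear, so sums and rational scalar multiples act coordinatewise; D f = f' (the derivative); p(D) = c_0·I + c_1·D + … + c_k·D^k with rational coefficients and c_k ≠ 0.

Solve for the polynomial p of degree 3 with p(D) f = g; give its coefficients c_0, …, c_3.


p(D) = D + (3/2)·D^2 − D^3, i.e. c_0 = 0, c_1 = 1, c_2 = 3/2, c_3 = -1

D^0 f = -(3/2)x^5 - x^3 + 2/3
D^1 f = -(15/2)x^4 - 3x^2
D^2 f = -30x^3 - 6x
D^3 f = -90x^2 - 6
matching coefficients of g against c_0 f + c_1 Df + … from the top degree down determines the c_i
solution: c_0 = 0, c_1 = 1, c_2 = 3/2, c_3 = -1


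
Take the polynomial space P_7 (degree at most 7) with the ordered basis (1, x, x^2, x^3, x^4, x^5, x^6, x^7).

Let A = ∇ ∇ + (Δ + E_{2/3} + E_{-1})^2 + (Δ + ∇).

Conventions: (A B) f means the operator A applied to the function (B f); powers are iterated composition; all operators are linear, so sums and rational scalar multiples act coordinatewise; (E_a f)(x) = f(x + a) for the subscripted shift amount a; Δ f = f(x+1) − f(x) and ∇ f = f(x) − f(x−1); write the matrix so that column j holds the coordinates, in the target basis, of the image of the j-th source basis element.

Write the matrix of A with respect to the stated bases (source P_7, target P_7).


the matrix is [[4, 14/3, 38/3, 188/27, 542/9, 404/243, 56938/243, -98812/2187]; [0, 4, 28/3, 38, 752/27, 2710/9, 808/81, 398566/243]; [0, 0, 4, 14, 76, 1880/27, 2710/3, 2828/81]; [0, 0, 0, 4, 56/3, 380/3, 3760/27, 18970/9]; [0, 0, 0, 0, 4, 70/3, 190, 6580/27]; [0, 0, 0, 0, 0, 4, 28, 266]; [0, 0, 0, 0, 0, 0, 4, 98/3]; [0, 0, 0, 0, 0, 0, 0, 4]] (rows listed top to bottom)

image of 1: 4
image of x: 4x + 14/3
image of x^2: 4x^2 + (28/3)x + 38/3
image of x^3: 4x^3 + 14x^2 + 38x + 188/27
image of x^4: 4x^4 + (56/3)x^3 + 76x^2 + (752/27)x + 542/9
image of x^5: 4x^5 + (70/3)x^4 + (380/3)x^3 + (1880/27)x^2 + (2710/9)x + 404/243
image of x^6: 4x^6 + 28x^5 + 190x^4 + (3760/27)x^3 + (2710/3)x^2 + (808/81)x + 56938/243
image of x^7: 4x^7 + (98/3)x^6 + 266x^5 + (6580/27)x^4 + (18970/9)x^3 + (2828/81)x^2 + (398566/243)x - 98812/2187
each image's coordinates form column j of the matrix


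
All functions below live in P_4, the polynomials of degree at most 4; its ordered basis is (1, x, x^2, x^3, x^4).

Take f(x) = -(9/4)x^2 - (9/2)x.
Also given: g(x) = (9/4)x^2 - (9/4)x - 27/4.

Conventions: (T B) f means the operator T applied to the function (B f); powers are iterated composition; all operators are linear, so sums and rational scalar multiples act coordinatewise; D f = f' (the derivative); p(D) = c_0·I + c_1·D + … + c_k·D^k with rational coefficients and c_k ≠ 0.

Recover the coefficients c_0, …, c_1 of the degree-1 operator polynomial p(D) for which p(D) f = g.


D^0 f = -(9/4)x^2 - (9/2)x
D^1 f = -(9/2)x - 9/2
matching coefficients of g against c_0 f + c_1 Df + … from the top degree down determines the c_i
solution: c_0 = -1, c_1 = 3/2

c_0 = -1, c_1 = 3/2


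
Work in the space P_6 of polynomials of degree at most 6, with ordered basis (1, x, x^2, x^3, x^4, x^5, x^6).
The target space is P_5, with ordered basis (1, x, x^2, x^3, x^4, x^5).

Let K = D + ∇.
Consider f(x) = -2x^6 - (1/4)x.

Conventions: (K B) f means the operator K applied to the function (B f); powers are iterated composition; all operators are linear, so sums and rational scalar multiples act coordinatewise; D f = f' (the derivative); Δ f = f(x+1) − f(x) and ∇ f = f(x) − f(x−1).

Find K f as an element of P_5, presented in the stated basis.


D f = -12x^5 - 1/4
∇ f = -12x^5 + 30x^4 - 40x^3 + 30x^2 - 12x + 7/4
(D + ∇) f = -24x^5 + 30x^4 - 40x^3 + 30x^2 - 12x + 3/2

the result is g(x) = -24x^5 + 30x^4 - 40x^3 + 30x^2 - 12x + 3/2


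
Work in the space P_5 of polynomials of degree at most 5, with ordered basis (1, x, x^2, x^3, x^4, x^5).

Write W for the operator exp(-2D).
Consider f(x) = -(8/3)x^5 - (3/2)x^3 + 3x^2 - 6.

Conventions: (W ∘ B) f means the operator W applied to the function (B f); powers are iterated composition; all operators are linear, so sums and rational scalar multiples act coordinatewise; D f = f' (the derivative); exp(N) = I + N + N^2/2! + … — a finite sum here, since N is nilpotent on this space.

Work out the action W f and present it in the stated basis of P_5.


the result is g(x) = -(8/3)x^5 + (80/3)x^4 - (649/6)x^3 + (676/3)x^2 - (730/3)x + 310/3

order-1 term: (80/3)x^4 + 9x^2 - 12x
order-2 term: -(320/3)x^3 - 18x + 12
order-3 term: (640/3)x^2 + 12
order-4 term: -(640/3)x
order-5 term: 256/3
the series for exp(-2D) f terminates at order 5
exp(-2D) f = -(8/3)x^5 + (80/3)x^4 - (649/6)x^3 + (676/3)x^2 - (730/3)x + 310/3


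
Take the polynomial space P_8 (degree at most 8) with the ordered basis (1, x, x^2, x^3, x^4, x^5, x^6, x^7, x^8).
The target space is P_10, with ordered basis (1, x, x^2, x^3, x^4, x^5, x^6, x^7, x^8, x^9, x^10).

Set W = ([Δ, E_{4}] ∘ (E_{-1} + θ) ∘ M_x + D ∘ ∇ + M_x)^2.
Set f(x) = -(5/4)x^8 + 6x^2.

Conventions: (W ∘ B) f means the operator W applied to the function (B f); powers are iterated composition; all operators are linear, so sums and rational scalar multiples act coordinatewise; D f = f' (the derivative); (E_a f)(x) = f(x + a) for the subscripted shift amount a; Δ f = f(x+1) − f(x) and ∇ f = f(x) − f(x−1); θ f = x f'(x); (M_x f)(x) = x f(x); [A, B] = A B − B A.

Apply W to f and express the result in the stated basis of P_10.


the image equals g(x) = -(5/4)x^10 - 160x^7 + 525x^6 - 980x^5 - (1913/2)x^4 + 7560x^3 - 14315x^2 + 12548x - 17387/4

M_x f = -(5/4)x^9 + 6x^3
E_{-1} M_x f = -(5/4)x^9 + (45/4)x^8 - 45x^7 + 105x^6 - (315/2)x^5 + (315/2)x^4 - 99x^3 + 27x^2 + (27/4)x - 19/4
θ M_x f = -(45/4)x^9 + 18x^3
(E_{-1} + θ) M_x f = -(25/2)x^9 + (45/4)x^8 - 45x^7 + 105x^6 - (315/2)x^5 + (315/2)x^4 - 81x^3 + 27x^2 + (27/4)x - 19/4
E_{4} (E_{-1} + θ) M_x f = -(25/2)x^9 - (1755/4)x^8 - 6885x^7 - 63315x^6 - (751275/2)x^5 - (2979585/2)x^4 - 3947241x^3 - 6733665x^2 - (26833221/4)x - 11889639/4
Δ E_{4} (E_{-1} + θ) M_x f = -(225/2)x^8 - 3960x^7 - 61530x^6 - 550620x^5 - 3101175x^4 - 11248440x^3 - 25643898x^2 - 33578118x - 38650585/2
Δ (E_{-1} + θ) M_x f = -(225/2)x^8 - 360x^7 - 1050x^6 - 1260x^5 - 1575x^4 - 840x^3 - 378x^2 - 54x + 23/2
E_{4} Δ (E_{-1} + θ) M_x f = -(225/2)x^8 - 3960x^7 - 61530x^6 - 550620x^5 - 3101175x^4 - 11248440x^3 - 25643898x^2 - 33578118x - 38650585/2
[Δ, E_{4}] (E_{-1} + θ) M_x f = 0
∇ f = -10x^7 + 35x^6 - 70x^5 + (175/2)x^4 - 70x^3 + 35x^2 + 2x - 19/4
D ∇ f = -70x^6 + 210x^5 - 350x^4 + 350x^3 - 210x^2 + 70x + 2
M_x f = -(5/4)x^9 + 6x^3
([Δ, E_{4}] ∘ (E_{-1} + θ) ∘ M_x + D ∘ ∇ + M_x) f = -(5/4)x^9 - 70x^6 + 210x^5 - 350x^4 + 356x^3 - 210x^2 + 70x + 2
M_x ([Δ, E_{4}] ∘ (E_{-1} + θ) ∘ M_x + D ∘ ∇ + M_x) f = -(5/4)x^10 - 70x^7 + 210x^6 - 350x^5 + 356x^4 - 210x^3 + 70x^2 + 2x
E_{-1} M_x ([Δ, E_{4}] ∘ (E_{-1} + θ) ∘ M_x + D ∘ ∇ + M_x) f = -(5/4)x^10 + (25/2)x^9 - (225/4)x^8 + 80x^7 + (875/2)x^6 - 2765x^5 + (14887/2)x^4 - 11634x^3 + (43599/4)x^2 - (11359/2)x + 5051/4
θ M_x ([Δ, E_{4}] ∘ (E_{-1} + θ) ∘ M_x + D ∘ ∇ + M_x) f = -(25/2)x^10 - 490x^7 + 1260x^6 - 1750x^5 + 1424x^4 - 630x^3 + 140x^2 + 2x
(E_{-1} + θ) M_x ([Δ, E_{4}] ∘ (E_{-1} + θ) ∘ M_x + D ∘ ∇ + M_x) f = -(55/4)x^10 + (25/2)x^9 - (225/4)x^8 - 410x^7 + (3395/2)x^6 - 4515x^5 + (17735/2)x^4 - 12264x^3 + (44159/4)x^2 - (11355/2)x + 5051/4
E_{4} (E_{-1} + θ) M_x ([Δ, E_{4}] ∘ (E_{-1} + θ) ∘ M_x + D ∘ ∇ + M_x) f = -(55/4)x^10 - (1075/2)x^9 - (38025/4)x^8 - 100610x^7 - (1413965/2)x^6 - 3448095x^5 - (23629665/2)x^4 - 28051984x^3 - (176405953/4)x^2 - (82772063/2)x - 70299949/4
Δ E_{4} (E_{-1} + θ) M_x ([Δ, E_{4}] ∘ (E_{-1} + θ) ∘ M_x + D ∘ ∇ + M_x) f = -(275/2)x^9 - (21825/4)x^8 - 97050x^7 - (2036965/2)x^6 - 6958245x^5 - (64205225/2)x^4 - 99980430x^3 - (810118353/4)x^2 - (483771847/2)x - 518480325/4
Δ (E_{-1} + θ) M_x ([Δ, E_{4}] ∘ (E_{-1} + θ) ∘ M_x + D ∘ ∇ + M_x) f = -(275/2)x^9 - (2025/4)x^8 - 1650x^7 - (12565/2)x^6 - 3465x^5 - (33425/2)x^4 + 6170x^3 - (54513/4)x^2 + (10045/2)x - 5277/4
E_{4} Δ (E_{-1} + θ) M_x ([Δ, E_{4}] ∘ (E_{-1} + θ) ∘ M_x + D ∘ ∇ + M_x) f = -(275/2)x^9 - (21825/4)x^8 - 97050x^7 - (2036965/2)x^6 - 6958245x^5 - (64205225/2)x^4 - 99980430x^3 - (810118353/4)x^2 - (483771847/2)x - 518480325/4
[Δ, E_{4}] (E_{-1} + θ) M_x ([Δ, E_{4}] ∘ (E_{-1} + θ) ∘ M_x + D ∘ ∇ + M_x) f = 0
∇ ([Δ, E_{4}] ∘ (E_{-1} + θ) ∘ M_x + D ∘ ∇ + M_x) f = -(45/4)x^8 + 45x^7 - 105x^6 - (525/2)x^5 + (3885/2)x^4 - 4795x^3 + 6273x^2 - (17387/4)x + 5059/4
D ∇ ([Δ, E_{4}] ∘ (E_{-1} + θ) ∘ M_x + D ∘ ∇ + M_x) f = -90x^7 + 315x^6 - 630x^5 - (2625/2)x^4 + 7770x^3 - 14385x^2 + 12546x - 17387/4
M_x ([Δ, E_{4}] ∘ (E_{-1} + θ) ∘ M_x + D ∘ ∇ + M_x) f = -(5/4)x^10 - 70x^7 + 210x^6 - 350x^5 + 356x^4 - 210x^3 + 70x^2 + 2x
([Δ, E_{4}] ∘ (E_{-1} + θ) ∘ M_x + D ∘ ∇ + M_x) ([Δ, E_{4}] ∘ (E_{-1} + θ) ∘ M_x + D ∘ ∇ + M_x) f = -(5/4)x^10 - 160x^7 + 525x^6 - 980x^5 - (1913/2)x^4 + 7560x^3 - 14315x^2 + 12548x - 17387/4


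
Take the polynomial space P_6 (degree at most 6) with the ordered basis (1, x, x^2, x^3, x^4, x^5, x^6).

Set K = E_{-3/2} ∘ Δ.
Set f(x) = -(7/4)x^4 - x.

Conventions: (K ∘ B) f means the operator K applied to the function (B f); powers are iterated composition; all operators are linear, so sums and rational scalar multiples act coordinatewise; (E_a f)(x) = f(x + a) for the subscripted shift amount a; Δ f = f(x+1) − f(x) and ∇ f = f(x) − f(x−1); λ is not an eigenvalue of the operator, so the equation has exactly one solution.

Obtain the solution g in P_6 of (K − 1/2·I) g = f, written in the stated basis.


the image equals g(x) = (7/2)x^4 + 28x^3 + 84x^2 + 93x - 3

write g with unknown coordinates in the stated basis and equate coefficients in (K − 1/2·I) g = f
solving from the highest basis element down gives g = (7/2)x^4 + 28x^3 + 84x^2 + 93x - 3
check: K g = 14x^3 + 42x^2 + (91/2)x - 3/2
so K g − 1/2·g = -(7/4)x^4 - x = f ✓


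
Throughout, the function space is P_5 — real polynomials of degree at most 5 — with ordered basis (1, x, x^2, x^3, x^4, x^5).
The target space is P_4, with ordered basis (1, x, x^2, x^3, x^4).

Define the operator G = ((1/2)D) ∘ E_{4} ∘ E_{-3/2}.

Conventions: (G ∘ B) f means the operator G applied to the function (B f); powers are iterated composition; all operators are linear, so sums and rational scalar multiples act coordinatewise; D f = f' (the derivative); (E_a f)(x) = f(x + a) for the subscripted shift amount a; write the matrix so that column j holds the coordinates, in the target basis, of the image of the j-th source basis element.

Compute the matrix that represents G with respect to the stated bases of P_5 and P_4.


the matrix is [[0, 1/2, 5/2, 75/8, 125/4, 3125/32]; [0, 0, 1, 15/2, 75/2, 625/4]; [0, 0, 0, 3/2, 15, 375/4]; [0, 0, 0, 0, 2, 25]; [0, 0, 0, 0, 0, 5/2]] (rows listed top to bottom)

image of 1: 0
image of x: 1/2
image of x^2: x + 5/2
image of x^3: (3/2)x^2 + (15/2)x + 75/8
image of x^4: 2x^3 + 15x^2 + (75/2)x + 125/4
image of x^5: (5/2)x^4 + 25x^3 + (375/4)x^2 + (625/4)x + 3125/32
each image's coordinates form column j of the matrix


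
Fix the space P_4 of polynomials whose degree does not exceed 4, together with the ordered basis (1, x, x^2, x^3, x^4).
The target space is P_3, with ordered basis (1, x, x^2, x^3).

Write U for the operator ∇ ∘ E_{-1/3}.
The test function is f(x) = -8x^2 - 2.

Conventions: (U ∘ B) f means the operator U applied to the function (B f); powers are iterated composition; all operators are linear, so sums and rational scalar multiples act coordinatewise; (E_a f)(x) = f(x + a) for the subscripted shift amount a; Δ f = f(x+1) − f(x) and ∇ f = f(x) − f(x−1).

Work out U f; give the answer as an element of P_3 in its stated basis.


E_{-1/3} f = -8x^2 + (16/3)x - 26/9
∇ E_{-1/3} f = -16x + 40/3

the image equals g(x) = -16x + 40/3


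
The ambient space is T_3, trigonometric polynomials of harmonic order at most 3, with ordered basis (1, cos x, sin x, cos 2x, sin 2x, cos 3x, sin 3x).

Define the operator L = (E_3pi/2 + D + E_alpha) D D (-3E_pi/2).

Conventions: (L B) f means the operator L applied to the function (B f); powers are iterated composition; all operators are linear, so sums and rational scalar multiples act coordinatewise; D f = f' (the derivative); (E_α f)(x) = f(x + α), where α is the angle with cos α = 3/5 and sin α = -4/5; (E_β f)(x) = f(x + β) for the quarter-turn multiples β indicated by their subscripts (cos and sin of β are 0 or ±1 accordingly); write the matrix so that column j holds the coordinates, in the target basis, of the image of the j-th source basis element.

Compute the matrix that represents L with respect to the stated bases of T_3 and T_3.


the matrix is [[0, 0, 0, 0, 0, 0, 0]; [0, 12/5, 9/5, 0, 0, 0, 0]; [0, -9/5, 12/5, 0, 0, 0, 0]; [0, 0, 0, 384/25, -312/25, 0, 0]; [0, 0, 0, 312/25, 384/25, 0, 0]; [0, 0, 0, 0, 0, 12312/125, 3159/125]; [0, 0, 0, 0, 0, -3159/125, 12312/125]] (rows listed top to bottom)

image of 1: 0
image of cos x: (12/5)cos x - (9/5)sin x
image of sin x: (9/5)cos x + (12/5)sin x
image of cos 2x: (384/25)cos 2x + (312/25)sin 2x
image of sin 2x: -(312/25)cos 2x + (384/25)sin 2x
image of cos 3x: (12312/125)cos 3x - (3159/125)sin 3x
image of sin 3x: (3159/125)cos 3x + (12312/125)sin 3x
each image's coordinates form column j of the matrix


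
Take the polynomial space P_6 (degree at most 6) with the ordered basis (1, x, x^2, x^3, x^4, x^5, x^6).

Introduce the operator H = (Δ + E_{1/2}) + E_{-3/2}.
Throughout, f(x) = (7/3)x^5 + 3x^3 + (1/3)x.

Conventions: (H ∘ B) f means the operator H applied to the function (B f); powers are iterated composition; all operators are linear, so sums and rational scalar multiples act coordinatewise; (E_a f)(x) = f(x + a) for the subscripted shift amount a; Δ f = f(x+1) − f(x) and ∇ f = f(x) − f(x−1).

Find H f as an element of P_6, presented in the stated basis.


the image equals g(x) = (14/3)x^5 + (263/3)x^3 - (105/2)x^2 + (829/8)x - 353/16

Δ f = (35/3)x^4 + (70/3)x^3 + (97/3)x^2 + (62/3)x + 17/3
E_{1/2} f = (7/3)x^5 + (35/6)x^4 + (53/6)x^3 + (89/12)x^2 + (53/16)x + 59/96
(Δ + E_{1/2}) f = (7/3)x^5 + (35/2)x^4 + (193/6)x^3 + (159/4)x^2 + (1151/48)x + 201/32
E_{-3/2} f = (7/3)x^5 - (35/2)x^4 + (111/2)x^3 - (369/4)x^2 + (3823/48)x - 907/32
((Δ + E_{1/2}) + E_{-3/2}) f = (14/3)x^5 + (263/3)x^3 - (105/2)x^2 + (829/8)x - 353/16


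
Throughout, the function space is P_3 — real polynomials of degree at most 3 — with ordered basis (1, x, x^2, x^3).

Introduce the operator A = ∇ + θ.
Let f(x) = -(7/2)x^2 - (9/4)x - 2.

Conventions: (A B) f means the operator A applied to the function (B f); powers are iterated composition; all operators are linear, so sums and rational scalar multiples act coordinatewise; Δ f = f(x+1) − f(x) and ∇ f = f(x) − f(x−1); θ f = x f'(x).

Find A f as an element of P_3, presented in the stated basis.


the result is g(x) = -7x^2 - (37/4)x + 5/4

∇ f = -7x + 5/4
θ f = -7x^2 - (9/4)x
(∇ + θ) f = -7x^2 - (37/4)x + 5/4


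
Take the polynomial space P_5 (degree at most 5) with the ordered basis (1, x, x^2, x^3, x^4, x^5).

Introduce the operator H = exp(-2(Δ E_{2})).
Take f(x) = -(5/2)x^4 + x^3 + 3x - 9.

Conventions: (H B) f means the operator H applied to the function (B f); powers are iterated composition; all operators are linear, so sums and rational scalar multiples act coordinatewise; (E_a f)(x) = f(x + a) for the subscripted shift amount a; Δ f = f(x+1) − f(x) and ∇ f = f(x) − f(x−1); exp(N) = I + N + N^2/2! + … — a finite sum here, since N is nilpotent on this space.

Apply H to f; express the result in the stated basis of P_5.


order-1 term: 20x^3 + 144x^2 + 350x + 281
order-2 term: -60x^2 - 588x - 1450
order-3 term: 80x + 592
order-4 term: -40
the series for exp(-2(Δ E_{2})) f terminates at order 4
exp(-2(Δ E_{2})) f = -(5/2)x^4 + 21x^3 + 84x^2 - 155x - 626

the image equals g(x) = -(5/2)x^4 + 21x^3 + 84x^2 - 155x - 626


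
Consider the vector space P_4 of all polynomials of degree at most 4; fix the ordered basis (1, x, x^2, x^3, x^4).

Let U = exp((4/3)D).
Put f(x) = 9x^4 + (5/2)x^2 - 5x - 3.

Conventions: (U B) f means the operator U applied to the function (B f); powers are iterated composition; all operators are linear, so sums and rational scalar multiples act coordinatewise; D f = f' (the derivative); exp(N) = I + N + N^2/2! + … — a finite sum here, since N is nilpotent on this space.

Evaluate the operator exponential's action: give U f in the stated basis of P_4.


order-1 term: 48x^3 + (20/3)x - 20/3
order-2 term: 96x^2 + 40/9
order-3 term: (256/3)x
order-4 term: 256/9
the series for exp((4/3)D) f terminates at order 4
exp((4/3)D) f = 9x^4 + 48x^3 + (197/2)x^2 + 87x + 209/9

the image equals g(x) = 9x^4 + 48x^3 + (197/2)x^2 + 87x + 209/9


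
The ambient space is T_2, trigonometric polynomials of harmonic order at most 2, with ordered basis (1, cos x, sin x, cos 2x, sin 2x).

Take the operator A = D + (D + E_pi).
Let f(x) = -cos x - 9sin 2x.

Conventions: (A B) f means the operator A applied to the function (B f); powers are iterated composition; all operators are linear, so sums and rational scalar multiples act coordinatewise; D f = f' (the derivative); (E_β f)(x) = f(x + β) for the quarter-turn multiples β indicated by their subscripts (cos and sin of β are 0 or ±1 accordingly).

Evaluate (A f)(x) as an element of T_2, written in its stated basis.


the result is g(x) = cos x + 2sin x - 36cos 2x - 9sin 2x

D f = sin x - 18cos 2x
D f = sin x - 18cos 2x
E_pi f = cos x - 9sin 2x
(D + E_pi) f = cos x + sin x - 18cos 2x - 9sin 2x
(D + (D + E_pi)) f = cos x + 2sin x - 36cos 2x - 9sin 2x


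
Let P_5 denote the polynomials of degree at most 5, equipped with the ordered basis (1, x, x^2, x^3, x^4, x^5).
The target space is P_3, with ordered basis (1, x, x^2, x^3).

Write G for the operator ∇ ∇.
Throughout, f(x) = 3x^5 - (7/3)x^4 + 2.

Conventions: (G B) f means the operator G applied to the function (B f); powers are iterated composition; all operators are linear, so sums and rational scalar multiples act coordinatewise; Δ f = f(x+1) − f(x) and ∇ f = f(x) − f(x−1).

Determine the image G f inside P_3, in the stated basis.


the image equals g(x) = 60x^3 - 208x^2 + 266x - 368/3

∇ f = 15x^4 - (118/3)x^3 + 44x^2 - (73/3)x + 16/3
∇ ∇ f = 60x^3 - 208x^2 + 266x - 368/3


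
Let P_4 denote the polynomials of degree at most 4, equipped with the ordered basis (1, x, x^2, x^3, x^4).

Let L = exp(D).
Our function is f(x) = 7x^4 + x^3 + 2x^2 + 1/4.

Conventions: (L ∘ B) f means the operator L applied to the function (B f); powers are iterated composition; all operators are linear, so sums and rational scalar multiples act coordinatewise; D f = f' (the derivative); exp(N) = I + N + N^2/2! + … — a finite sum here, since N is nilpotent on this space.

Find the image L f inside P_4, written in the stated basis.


order-1 term: 28x^3 + 3x^2 + 4x
order-2 term: 42x^2 + 3x + 2
order-3 term: 28x + 1
order-4 term: 7
the series for exp(D) f terminates at order 4
exp(D) f = 7x^4 + 29x^3 + 47x^2 + 35x + 41/4

the image equals g(x) = 7x^4 + 29x^3 + 47x^2 + 35x + 41/4


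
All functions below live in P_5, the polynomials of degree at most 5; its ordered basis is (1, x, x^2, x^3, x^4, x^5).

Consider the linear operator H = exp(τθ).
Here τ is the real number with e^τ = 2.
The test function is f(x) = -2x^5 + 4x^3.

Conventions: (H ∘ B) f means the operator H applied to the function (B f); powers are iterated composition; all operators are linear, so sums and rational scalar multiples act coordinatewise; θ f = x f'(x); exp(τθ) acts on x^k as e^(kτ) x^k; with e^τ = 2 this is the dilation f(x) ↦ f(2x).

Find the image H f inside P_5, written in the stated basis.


exp(τθ) x^k = e^(kτ) x^k; with e^τ = 2 this sends x^k to 2^k x^k
x^3 ↦ 8 x^3
x^5 ↦ 32 x^5
applying this coordinatewise to f: exp(τθ) f = -64x^5 + 32x^3

the result is g(x) = -64x^5 + 32x^3


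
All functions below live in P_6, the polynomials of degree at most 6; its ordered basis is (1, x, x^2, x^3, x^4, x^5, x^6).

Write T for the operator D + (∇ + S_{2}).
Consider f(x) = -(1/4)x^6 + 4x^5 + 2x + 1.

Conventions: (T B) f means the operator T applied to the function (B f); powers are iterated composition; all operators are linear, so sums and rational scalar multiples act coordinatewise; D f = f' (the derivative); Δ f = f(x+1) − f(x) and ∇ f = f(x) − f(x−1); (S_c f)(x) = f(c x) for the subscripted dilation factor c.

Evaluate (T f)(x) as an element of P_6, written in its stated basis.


the result is g(x) = -16x^6 + 125x^5 + (175/4)x^4 - 45x^3 + (175/4)x^2 - (35/2)x + 37/4

D f = -(3/2)x^5 + 20x^4 + 2
∇ f = -(3/2)x^5 + (95/4)x^4 - 45x^3 + (175/4)x^2 - (43/2)x + 25/4
S_{2} f = -16x^6 + 128x^5 + 4x + 1
(∇ + S_{2}) f = -16x^6 + (253/2)x^5 + (95/4)x^4 - 45x^3 + (175/4)x^2 - (35/2)x + 29/4
(D + (∇ + S_{2})) f = -16x^6 + 125x^5 + (175/4)x^4 - 45x^3 + (175/4)x^2 - (35/2)x + 37/4


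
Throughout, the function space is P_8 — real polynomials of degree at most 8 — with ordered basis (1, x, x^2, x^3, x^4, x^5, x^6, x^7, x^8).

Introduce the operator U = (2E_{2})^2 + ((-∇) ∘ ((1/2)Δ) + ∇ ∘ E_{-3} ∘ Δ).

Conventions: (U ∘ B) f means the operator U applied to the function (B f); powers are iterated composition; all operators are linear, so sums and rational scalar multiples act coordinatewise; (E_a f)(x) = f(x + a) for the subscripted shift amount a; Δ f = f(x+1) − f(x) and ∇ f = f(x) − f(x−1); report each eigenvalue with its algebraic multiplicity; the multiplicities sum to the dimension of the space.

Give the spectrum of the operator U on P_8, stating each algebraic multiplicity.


λ = 4 (multiplicity 9)

image of 1: 4
image of x: 4x + 16
image of x^2: 4x^2 + 32x + 65
image of x^3: 4x^3 + 48x^2 + 195x + 238
image of x^4: 4x^4 + 64x^3 + 390x^2 + 952x + 1133
image of x^5: 4x^5 + 80x^4 + 650x^3 + 2380x^2 + 5665x + 3526
image of x^6: 4x^6 + 96x^5 + 975x^4 + 4760x^3 + 16995x^2 + 21156x + 19085
image of x^7: 4x^7 + 112x^6 + 1365x^5 + 8330x^4 + 39655x^3 + 74046x^2 + 133595x + 53398
image of x^8: 4x^8 + 128x^7 + 1820x^6 + 13328x^5 + 79310x^4 + 197456x^3 + 534380x^2 + 427184x + 314813
the matrix is upper triangular; its diagonal is (4, 4, 4, 4, 4, 4, 4, 4, 4)
for a triangular matrix the eigenvalues are the diagonal entries, with algebraic multiplicity their repetition count


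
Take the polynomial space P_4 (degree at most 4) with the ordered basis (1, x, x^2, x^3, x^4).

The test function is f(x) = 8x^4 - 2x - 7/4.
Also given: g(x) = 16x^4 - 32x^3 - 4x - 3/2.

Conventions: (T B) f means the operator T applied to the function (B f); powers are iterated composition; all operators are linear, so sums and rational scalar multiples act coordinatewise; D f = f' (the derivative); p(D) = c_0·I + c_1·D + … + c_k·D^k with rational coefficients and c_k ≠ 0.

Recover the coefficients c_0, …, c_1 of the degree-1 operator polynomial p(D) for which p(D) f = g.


c_0 = 2, c_1 = -1

D^0 f = 8x^4 - 2x - 7/4
D^1 f = 32x^3 - 2
matching coefficients of g against c_0 f + c_1 Df + … from the top degree down determines the c_i
solution: c_0 = 2, c_1 = -1


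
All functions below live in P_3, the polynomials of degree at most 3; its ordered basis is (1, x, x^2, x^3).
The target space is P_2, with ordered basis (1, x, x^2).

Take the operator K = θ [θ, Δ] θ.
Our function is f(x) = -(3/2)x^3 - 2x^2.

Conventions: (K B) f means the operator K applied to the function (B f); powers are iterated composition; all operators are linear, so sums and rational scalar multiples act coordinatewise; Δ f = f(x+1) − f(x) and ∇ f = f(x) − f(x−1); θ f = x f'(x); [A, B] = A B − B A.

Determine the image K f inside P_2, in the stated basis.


θ f = -(9/2)x^3 - 4x^2
Δ θ f = -(27/2)x^2 - (43/2)x - 17/2
θ Δ θ f = -27x^2 - (43/2)x
θ θ f = -(27/2)x^3 - 8x^2
Δ θ θ f = -(81/2)x^2 - (113/2)x - 43/2
[θ, Δ] θ f = (27/2)x^2 + 35x + 43/2
θ [θ, Δ] θ f = 27x^2 + 35x

g(x) = 27x^2 + 35x


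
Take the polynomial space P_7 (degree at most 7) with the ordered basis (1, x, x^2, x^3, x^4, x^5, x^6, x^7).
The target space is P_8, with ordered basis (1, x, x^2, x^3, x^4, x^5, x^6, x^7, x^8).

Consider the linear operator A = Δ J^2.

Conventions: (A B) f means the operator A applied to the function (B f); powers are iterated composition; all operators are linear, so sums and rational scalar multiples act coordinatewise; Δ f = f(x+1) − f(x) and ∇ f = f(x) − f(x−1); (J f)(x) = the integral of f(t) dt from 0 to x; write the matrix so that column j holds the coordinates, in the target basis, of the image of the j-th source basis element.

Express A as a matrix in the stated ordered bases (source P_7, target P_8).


image of 1: x + 1/2
image of x: (1/2)x^2 + (1/2)x + 1/6
image of x^2: (1/3)x^3 + (1/2)x^2 + (1/3)x + 1/12
image of x^3: (1/4)x^4 + (1/2)x^3 + (1/2)x^2 + (1/4)x + 1/20
image of x^4: (1/5)x^5 + (1/2)x^4 + (2/3)x^3 + (1/2)x^2 + (1/5)x + 1/30
image of x^5: (1/6)x^6 + (1/2)x^5 + (5/6)x^4 + (5/6)x^3 + (1/2)x^2 + (1/6)x + 1/42
image of x^6: (1/7)x^7 + (1/2)x^6 + x^5 + (5/4)x^4 + x^3 + (1/2)x^2 + (1/7)x + 1/56
image of x^7: (1/8)x^8 + (1/2)x^7 + (7/6)x^6 + (7/4)x^5 + (7/4)x^4 + (7/6)x^3 + (1/2)x^2 + (1/8)x + 1/72
each image's coordinates form column j of the matrix

the matrix is [[1/2, 1/6, 1/12, 1/20, 1/30, 1/42, 1/56, 1/72]; [1, 1/2, 1/3, 1/4, 1/5, 1/6, 1/7, 1/8]; [0, 1/2, 1/2, 1/2, 1/2, 1/2, 1/2, 1/2]; [0, 0, 1/3, 1/2, 2/3, 5/6, 1, 7/6]; [0, 0, 0, 1/4, 1/2, 5/6, 5/4, 7/4]; [0, 0, 0, 0, 1/5, 1/2, 1, 7/4]; [0, 0, 0, 0, 0, 1/6, 1/2, 7/6]; [0, 0, 0, 0, 0, 0, 1/7, 1/2]; [0, 0, 0, 0, 0, 0, 0, 1/8]] (rows listed top to bottom)


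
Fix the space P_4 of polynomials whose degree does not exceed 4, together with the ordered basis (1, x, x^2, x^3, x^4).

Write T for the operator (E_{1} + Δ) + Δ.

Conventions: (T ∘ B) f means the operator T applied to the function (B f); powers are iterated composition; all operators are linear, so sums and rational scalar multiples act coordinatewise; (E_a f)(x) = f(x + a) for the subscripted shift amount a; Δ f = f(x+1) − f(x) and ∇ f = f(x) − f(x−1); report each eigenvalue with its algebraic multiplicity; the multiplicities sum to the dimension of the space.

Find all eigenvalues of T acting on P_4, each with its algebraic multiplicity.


image of 1: 1
image of x: x + 3
image of x^2: x^2 + 6x + 3
image of x^3: x^3 + 9x^2 + 9x + 3
image of x^4: x^4 + 12x^3 + 18x^2 + 12x + 3
the matrix is upper triangular; its diagonal is (1, 1, 1, 1, 1)
for a triangular matrix the eigenvalues are the diagonal entries, with algebraic multiplicity their repetition count

λ = 1 (multiplicity 5)


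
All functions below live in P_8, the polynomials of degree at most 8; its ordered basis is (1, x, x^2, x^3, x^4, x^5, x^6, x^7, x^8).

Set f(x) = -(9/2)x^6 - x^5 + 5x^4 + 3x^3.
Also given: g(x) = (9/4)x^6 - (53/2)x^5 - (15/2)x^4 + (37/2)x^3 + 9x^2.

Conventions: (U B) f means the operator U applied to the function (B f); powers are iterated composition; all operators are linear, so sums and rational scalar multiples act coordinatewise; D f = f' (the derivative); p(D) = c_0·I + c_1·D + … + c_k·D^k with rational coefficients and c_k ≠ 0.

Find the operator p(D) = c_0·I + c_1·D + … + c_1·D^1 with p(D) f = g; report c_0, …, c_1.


D^0 f = -(9/2)x^6 - x^5 + 5x^4 + 3x^3
D^1 f = -27x^5 - 5x^4 + 20x^3 + 9x^2
matching coefficients of g against c_0 f + c_1 Df + … from the top degree down determines the c_i
solution: c_0 = -1/2, c_1 = 1

p(D) = -(1/2)·I + D, i.e. c_0 = -1/2, c_1 = 1


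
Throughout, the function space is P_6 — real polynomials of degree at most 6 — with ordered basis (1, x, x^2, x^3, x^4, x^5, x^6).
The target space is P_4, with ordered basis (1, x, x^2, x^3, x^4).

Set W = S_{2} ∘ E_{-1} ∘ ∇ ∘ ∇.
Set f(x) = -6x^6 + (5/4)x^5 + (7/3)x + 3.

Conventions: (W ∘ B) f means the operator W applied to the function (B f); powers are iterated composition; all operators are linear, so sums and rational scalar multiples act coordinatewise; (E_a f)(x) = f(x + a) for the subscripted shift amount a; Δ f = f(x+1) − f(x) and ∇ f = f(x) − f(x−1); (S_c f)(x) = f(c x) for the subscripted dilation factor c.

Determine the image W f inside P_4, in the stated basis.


∇ f = -36x^5 + (385/4)x^4 - (265/2)x^3 + (205/2)x^2 - (169/4)x + 115/12
∇ ∇ f = -180x^4 + 745x^3 - 1335x^2 + (2335/2)x - 819/2
E_{-1} (∇ ∘ ∇) f = -180x^4 + 1465x^3 - 4650x^2 + (13585/2)x - 3837
S_{2} E_{-1} (∇ ∘ ∇) f = -2880x^4 + 11720x^3 - 18600x^2 + 13585x - 3837

the image equals g(x) = -2880x^4 + 11720x^3 - 18600x^2 + 13585x - 3837


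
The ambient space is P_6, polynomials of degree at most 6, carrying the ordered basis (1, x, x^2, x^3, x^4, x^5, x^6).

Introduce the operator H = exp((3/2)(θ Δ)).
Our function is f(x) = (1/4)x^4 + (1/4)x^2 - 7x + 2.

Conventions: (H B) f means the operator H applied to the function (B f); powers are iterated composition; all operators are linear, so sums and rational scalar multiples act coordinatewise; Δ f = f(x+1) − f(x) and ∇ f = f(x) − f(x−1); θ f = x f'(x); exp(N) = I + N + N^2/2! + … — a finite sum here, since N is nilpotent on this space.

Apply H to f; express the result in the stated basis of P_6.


order-1 term: (9/2)x^3 + (9/2)x^2 + (9/4)x
order-2 term: (81/4)x^2 + (135/8)x
order-3 term: (81/4)x
the series for exp((3/2)(θ Δ)) f terminates at order 3
exp((3/2)(θ Δ)) f = (1/4)x^4 + (9/2)x^3 + 25x^2 + (259/8)x + 2

the image equals g(x) = (1/4)x^4 + (9/2)x^3 + 25x^2 + (259/8)x + 2


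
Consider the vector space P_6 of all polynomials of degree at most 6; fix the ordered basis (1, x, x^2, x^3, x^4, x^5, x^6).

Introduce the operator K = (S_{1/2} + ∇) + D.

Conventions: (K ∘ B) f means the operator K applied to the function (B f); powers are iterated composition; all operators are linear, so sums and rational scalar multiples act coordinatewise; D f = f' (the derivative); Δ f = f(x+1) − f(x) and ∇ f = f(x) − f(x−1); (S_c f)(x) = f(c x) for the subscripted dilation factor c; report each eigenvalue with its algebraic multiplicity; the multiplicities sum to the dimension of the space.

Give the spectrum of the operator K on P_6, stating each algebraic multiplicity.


λ = 1/64 (multiplicity 1), λ = 1/32 (multiplicity 1), λ = 1/16 (multiplicity 1), λ = 1/8 (multiplicity 1), λ = 1/4 (multiplicity 1), λ = 1/2 (multiplicity 1), λ = 1 (multiplicity 1)

image of 1: 1
image of x: (1/2)x + 2
image of x^2: (1/4)x^2 + 4x - 1
image of x^3: (1/8)x^3 + 6x^2 - 3x + 1
image of x^4: (1/16)x^4 + 8x^3 - 6x^2 + 4x - 1
image of x^5: (1/32)x^5 + 10x^4 - 10x^3 + 10x^2 - 5x + 1
image of x^6: (1/64)x^6 + 12x^5 - 15x^4 + 20x^3 - 15x^2 + 6x - 1
the matrix is upper triangular; its diagonal is (1, 1/2, 1/4, 1/8, 1/16, 1/32, 1/64)
for a triangular matrix the eigenvalues are the diagonal entries, with algebraic multiplicity their repetition count
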